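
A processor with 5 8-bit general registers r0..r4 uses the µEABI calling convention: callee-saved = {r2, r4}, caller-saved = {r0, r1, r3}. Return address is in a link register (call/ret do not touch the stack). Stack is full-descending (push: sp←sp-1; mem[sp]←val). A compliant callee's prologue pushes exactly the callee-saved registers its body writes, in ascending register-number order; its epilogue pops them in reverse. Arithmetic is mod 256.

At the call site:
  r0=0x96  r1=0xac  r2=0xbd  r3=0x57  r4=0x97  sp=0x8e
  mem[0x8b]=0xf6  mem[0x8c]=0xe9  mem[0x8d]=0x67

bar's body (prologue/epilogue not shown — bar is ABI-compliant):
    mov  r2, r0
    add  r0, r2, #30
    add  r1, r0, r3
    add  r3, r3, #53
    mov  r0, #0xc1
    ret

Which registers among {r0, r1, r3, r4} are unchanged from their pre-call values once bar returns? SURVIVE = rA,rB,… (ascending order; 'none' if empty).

prologue: push r2 → mem[0x8d]=0xbd, sp=0x8d
body[0] mov  r2, r0 → r2=0x96
body[1] add  r0, r2, #30 → r0=0xb4
body[2] add  r1, r0, r3 → r1=0x0b
body[3] add  r3, r3, #53 → r3=0x8c
body[4] mov  r0, #0xc1 → r0=0xc1
epilogue: pop r2=0xbd, sp=0x8e
r0: caller-saved, written=True
r1: caller-saved, written=True
r3: caller-saved, written=True
r4: callee-saved, written=False

SURVIVE = r4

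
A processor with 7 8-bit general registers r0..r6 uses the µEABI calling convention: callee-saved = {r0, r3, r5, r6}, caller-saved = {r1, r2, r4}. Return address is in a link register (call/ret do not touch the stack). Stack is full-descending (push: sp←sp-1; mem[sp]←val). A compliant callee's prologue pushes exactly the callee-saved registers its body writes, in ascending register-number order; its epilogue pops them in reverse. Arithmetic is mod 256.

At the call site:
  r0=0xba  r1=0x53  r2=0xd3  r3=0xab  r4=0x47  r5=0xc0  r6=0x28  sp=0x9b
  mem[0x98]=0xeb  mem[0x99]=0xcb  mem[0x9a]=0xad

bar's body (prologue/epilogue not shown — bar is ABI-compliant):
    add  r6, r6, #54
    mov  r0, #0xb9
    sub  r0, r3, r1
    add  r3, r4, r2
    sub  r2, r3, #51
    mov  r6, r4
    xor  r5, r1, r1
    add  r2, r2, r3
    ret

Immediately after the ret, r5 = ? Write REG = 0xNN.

prologue: push r0 -> mem[0x9a]=0xba, sp=0x9a
prologue: push r3 -> mem[0x99]=0xab, sp=0x99
prologue: push r5 -> mem[0x98]=0xc0, sp=0x98
prologue: push r6 -> mem[0x97]=0x28, sp=0x97
body[0] add  r6, r6, #54 -> r6=0x5e
body[1] mov  r0, #0xb9 -> r0=0xb9
body[2] sub  r0, r3, r1 -> r0=0x58
body[3] add  r3, r4, r2 -> r3=0x1a
body[4] sub  r2, r3, #51 -> r2=0xe7
body[5] mov  r6, r4 -> r6=0x47
body[6] xor  r5, r1, r1 -> r5=0x00
body[7] add  r2, r2, r3 -> r2=0x01
epilogue: pop r6=0x28, sp=0x98
epilogue: pop r5=0xc0, sp=0x99
epilogue: pop r3=0xab, sp=0x9a
epilogue: pop r0=0xba, sp=0x9b
r5 is callee-saved -> restored

REG = 0xc0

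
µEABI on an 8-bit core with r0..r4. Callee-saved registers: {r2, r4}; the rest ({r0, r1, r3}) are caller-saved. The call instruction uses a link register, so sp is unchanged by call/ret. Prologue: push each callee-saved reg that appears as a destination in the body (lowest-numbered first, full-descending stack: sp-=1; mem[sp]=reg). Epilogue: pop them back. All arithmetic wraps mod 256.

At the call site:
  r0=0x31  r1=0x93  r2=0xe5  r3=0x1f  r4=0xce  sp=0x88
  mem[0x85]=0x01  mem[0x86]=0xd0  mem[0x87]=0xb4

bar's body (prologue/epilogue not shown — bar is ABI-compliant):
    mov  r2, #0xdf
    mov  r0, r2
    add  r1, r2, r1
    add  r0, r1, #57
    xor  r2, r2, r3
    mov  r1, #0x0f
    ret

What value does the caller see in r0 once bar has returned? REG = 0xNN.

REG = 0xab

prologue: push r2 → mem[0x87]=0xe5, sp=0x87
body[0] mov  r2, #0xdf → r2=0xdf
body[1] mov  r0, r2 → r0=0xdf
body[2] add  r1, r2, r1 → r1=0x72
body[3] add  r0, r1, #57 → r0=0xab
body[4] xor  r2, r2, r3 → r2=0xc0
body[5] mov  r1, #0x0f → r1=0x0f
epilogue: pop r2=0xe5, sp=0x88
r0 is caller-saved → body value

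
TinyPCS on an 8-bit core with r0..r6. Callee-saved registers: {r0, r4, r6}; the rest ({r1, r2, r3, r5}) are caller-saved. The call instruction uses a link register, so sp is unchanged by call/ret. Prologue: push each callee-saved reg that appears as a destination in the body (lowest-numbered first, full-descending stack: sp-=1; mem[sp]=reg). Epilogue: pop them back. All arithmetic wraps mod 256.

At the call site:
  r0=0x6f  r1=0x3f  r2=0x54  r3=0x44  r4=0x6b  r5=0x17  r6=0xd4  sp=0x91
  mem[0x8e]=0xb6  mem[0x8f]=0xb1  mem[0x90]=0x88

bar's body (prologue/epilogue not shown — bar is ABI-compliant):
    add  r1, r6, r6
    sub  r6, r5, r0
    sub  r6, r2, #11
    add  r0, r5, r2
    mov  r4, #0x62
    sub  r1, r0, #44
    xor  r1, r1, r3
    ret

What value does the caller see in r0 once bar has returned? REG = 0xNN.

prologue: push r0 → mem[0x90]=0x6f, sp=0x90
prologue: push r4 → mem[0x8f]=0x6b, sp=0x8f
prologue: push r6 → mem[0x8e]=0xd4, sp=0x8e
body[0] add  r1, r6, r6 → r1=0xa8
body[1] sub  r6, r5, r0 → r6=0xa8
body[2] sub  r6, r2, #11 → r6=0x49
body[3] add  r0, r5, r2 → r0=0x6b
body[4] mov  r4, #0x62 → r4=0x62
body[5] sub  r1, r0, #44 → r1=0x3f
body[6] xor  r1, r1, r3 → r1=0x7b
epilogue: pop r6=0xd4, sp=0x8f
epilogue: pop r4=0x6b, sp=0x90
epilogue: pop r0=0x6f, sp=0x91
r0 is callee-saved → restored

REG = 0x6f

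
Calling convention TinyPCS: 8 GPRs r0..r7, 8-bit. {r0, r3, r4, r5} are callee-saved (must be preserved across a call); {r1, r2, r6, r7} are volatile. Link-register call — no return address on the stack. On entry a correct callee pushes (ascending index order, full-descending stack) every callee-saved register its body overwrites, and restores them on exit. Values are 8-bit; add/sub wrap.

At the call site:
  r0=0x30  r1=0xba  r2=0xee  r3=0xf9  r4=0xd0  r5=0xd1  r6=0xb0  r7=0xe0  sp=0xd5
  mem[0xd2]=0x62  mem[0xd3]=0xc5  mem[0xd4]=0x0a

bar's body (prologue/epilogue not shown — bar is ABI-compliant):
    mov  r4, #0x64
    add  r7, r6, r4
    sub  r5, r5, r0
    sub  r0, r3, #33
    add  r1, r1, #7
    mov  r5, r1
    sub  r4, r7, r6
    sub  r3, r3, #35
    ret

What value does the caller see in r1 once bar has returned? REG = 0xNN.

REG = 0xc1

prologue: push r0 -> mem[0xd4]=0x30, sp=0xd4
prologue: push r3 -> mem[0xd3]=0xf9, sp=0xd3
prologue: push r4 -> mem[0xd2]=0xd0, sp=0xd2
prologue: push r5 -> mem[0xd1]=0xd1, sp=0xd1
body[0] mov  r4, #0x64 -> r4=0x64
body[1] add  r7, r6, r4 -> r7=0x14
body[2] sub  r5, r5, r0 -> r5=0xa1
body[3] sub  r0, r3, #33 -> r0=0xd8
body[4] add  r1, r1, #7 -> r1=0xc1
body[5] mov  r5, r1 -> r5=0xc1
body[6] sub  r4, r7, r6 -> r4=0x64
body[7] sub  r3, r3, #35 -> r3=0xd6
epilogue: pop r5=0xd1, sp=0xd2
epilogue: pop r4=0xd0, sp=0xd3
epilogue: pop r3=0xf9, sp=0xd4
epilogue: pop r0=0x30, sp=0xd5
r1 is caller-saved -> body value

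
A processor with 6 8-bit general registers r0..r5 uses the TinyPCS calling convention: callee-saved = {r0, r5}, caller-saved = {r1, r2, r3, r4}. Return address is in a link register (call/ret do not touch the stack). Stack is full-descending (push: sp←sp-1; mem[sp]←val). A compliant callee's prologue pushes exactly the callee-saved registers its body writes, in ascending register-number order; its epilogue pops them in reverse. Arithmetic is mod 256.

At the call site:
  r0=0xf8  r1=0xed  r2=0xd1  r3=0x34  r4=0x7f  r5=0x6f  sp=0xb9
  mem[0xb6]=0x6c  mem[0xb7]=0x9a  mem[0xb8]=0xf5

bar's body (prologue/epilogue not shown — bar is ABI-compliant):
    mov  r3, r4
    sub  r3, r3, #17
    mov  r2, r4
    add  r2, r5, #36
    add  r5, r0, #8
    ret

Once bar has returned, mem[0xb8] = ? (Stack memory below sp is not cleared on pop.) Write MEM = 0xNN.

MEM = 0x6f

prologue: push r5 → mem[0xb8]=0x6f, sp=0xb8
body[0] mov  r3, r4 → r3=0x7f
body[1] sub  r3, r3, #17 → r3=0x6e
body[2] mov  r2, r4 → r2=0x7f
body[3] add  r2, r5, #36 → r2=0x93
body[4] add  r5, r0, #8 → r5=0x00
epilogue: pop r5=0x6f, sp=0xb9
prologue pushed ['r5'] at ['0xb8']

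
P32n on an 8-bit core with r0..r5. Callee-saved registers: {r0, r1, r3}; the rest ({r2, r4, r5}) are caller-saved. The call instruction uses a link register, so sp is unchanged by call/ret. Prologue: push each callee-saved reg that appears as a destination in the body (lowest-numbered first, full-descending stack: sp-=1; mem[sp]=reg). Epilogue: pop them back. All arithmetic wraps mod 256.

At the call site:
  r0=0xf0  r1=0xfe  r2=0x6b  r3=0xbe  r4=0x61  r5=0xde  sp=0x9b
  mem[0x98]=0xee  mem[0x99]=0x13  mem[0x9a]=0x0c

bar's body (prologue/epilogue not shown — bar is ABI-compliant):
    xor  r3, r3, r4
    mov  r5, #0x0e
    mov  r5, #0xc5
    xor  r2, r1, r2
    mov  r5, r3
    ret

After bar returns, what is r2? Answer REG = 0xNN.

prologue: push r3 → mem[0x9a]=0xbe, sp=0x9a
body[0] xor  r3, r3, r4 → r3=0xdf
body[1] mov  r5, #0x0e → r5=0x0e
body[2] mov  r5, #0xc5 → r5=0xc5
body[3] xor  r2, r1, r2 → r2=0x95
body[4] mov  r5, r3 → r5=0xdf
epilogue: pop r3=0xbe, sp=0x9b
r2 is caller-saved → body value

REG = 0x95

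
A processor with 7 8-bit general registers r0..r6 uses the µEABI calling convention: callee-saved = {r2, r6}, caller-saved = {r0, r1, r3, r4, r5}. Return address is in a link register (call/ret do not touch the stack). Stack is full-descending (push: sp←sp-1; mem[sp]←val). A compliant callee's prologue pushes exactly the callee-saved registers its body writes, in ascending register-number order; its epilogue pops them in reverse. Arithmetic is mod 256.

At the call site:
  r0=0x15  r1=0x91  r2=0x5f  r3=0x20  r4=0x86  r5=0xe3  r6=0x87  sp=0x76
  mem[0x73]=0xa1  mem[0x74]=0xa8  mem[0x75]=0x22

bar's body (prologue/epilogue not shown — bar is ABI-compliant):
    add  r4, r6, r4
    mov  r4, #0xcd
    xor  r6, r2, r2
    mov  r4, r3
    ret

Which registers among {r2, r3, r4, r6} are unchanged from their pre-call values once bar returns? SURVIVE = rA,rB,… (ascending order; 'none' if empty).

SURVIVE = r2,r3,r6

prologue: push r6 → mem[0x75]=0x87, sp=0x75
body[0] add  r4, r6, r4 → r4=0x0d
body[1] mov  r4, #0xcd → r4=0xcd
body[2] xor  r6, r2, r2 → r6=0x00
body[3] mov  r4, r3 → r4=0x20
epilogue: pop r6=0x87, sp=0x76
r2: callee-saved, written=False
r3: caller-saved, written=False
r4: caller-saved, written=True
r6: callee-saved, written=True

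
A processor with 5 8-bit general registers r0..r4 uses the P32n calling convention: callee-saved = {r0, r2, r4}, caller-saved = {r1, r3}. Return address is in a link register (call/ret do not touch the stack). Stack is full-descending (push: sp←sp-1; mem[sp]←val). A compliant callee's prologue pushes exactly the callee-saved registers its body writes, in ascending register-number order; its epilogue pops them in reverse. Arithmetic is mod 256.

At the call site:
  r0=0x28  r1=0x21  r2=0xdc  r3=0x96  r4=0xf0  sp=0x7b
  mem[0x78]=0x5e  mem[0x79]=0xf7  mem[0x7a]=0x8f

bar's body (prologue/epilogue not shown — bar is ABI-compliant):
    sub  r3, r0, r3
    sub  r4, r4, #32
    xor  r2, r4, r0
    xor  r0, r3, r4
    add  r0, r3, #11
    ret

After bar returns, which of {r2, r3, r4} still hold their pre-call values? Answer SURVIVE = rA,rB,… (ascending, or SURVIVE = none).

SURVIVE = r2,r4

prologue: push r0 → mem[0x7a]=0x28, sp=0x7a
prologue: push r2 → mem[0x79]=0xdc, sp=0x79
prologue: push r4 → mem[0x78]=0xf0, sp=0x78
body[0] sub  r3, r0, r3 → r3=0x92
body[1] sub  r4, r4, #32 → r4=0xd0
body[2] xor  r2, r4, r0 → r2=0xf8
body[3] xor  r0, r3, r4 → r0=0x42
body[4] add  r0, r3, #11 → r0=0x9d
epilogue: pop r4=0xf0, sp=0x79
epilogue: pop r2=0xdc, sp=0x7a
epilogue: pop r0=0x28, sp=0x7b
r2: callee-saved, written=True
r3: caller-saved, written=True
r4: callee-saved, written=True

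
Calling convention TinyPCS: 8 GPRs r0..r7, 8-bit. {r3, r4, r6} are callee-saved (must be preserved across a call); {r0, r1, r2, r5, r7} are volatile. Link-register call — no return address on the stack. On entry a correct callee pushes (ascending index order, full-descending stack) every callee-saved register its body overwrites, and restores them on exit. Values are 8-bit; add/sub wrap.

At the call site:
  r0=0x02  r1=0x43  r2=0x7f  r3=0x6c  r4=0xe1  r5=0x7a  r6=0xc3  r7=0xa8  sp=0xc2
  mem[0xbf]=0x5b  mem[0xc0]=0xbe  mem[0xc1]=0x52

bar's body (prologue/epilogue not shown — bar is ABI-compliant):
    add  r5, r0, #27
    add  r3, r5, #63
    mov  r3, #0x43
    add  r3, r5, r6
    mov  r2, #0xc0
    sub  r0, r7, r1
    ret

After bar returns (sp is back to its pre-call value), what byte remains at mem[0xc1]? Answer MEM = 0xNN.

MEM = 0x6c

prologue: push r3 → mem[0xc1]=0x6c, sp=0xc1
body[0] add  r5, r0, #27 → r5=0x1d
body[1] add  r3, r5, #63 → r3=0x5c
body[2] mov  r3, #0x43 → r3=0x43
body[3] add  r3, r5, r6 → r3=0xe0
body[4] mov  r2, #0xc0 → r2=0xc0
body[5] sub  r0, r7, r1 → r0=0x65
epilogue: pop r3=0x6c, sp=0xc2
prologue pushed ['r3'] at ['0xc1']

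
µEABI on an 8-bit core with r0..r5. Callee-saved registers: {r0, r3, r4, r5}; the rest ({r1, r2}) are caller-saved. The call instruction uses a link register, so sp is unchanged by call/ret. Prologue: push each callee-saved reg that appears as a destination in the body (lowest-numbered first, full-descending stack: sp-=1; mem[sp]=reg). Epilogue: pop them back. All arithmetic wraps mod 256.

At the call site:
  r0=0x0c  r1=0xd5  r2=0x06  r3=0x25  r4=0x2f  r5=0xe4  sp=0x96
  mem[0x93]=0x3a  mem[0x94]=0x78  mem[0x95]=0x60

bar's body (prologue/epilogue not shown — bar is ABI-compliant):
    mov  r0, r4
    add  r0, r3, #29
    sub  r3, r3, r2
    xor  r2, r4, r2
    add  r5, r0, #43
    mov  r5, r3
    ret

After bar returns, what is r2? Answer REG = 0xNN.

prologue: push r0 -> mem[0x95]=0x0c, sp=0x95
prologue: push r3 -> mem[0x94]=0x25, sp=0x94
prologue: push r5 -> mem[0x93]=0xe4, sp=0x93
body[0] mov  r0, r4 -> r0=0x2f
body[1] add  r0, r3, #29 -> r0=0x42
body[2] sub  r3, r3, r2 -> r3=0x1f
body[3] xor  r2, r4, r2 -> r2=0x29
body[4] add  r5, r0, #43 -> r5=0x6d
body[5] mov  r5, r3 -> r5=0x1f
epilogue: pop r5=0xe4, sp=0x94
epilogue: pop r3=0x25, sp=0x95
epilogue: pop r0=0x0c, sp=0x96
r2 is caller-saved -> body value

REG = 0x29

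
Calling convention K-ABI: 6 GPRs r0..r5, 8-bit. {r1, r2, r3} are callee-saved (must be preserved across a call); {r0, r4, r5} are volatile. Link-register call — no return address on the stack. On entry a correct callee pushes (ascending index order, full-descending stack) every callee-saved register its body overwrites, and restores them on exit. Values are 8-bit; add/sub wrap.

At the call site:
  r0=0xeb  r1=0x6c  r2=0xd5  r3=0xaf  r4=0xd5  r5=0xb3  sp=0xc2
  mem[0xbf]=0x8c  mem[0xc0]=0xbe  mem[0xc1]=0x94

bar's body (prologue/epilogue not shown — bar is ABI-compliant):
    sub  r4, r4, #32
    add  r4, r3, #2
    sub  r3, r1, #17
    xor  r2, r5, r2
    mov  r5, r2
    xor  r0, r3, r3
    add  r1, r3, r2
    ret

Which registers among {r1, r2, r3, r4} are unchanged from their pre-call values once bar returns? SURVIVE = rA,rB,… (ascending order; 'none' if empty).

prologue: push r1 → mem[0xc1]=0x6c, sp=0xc1
prologue: push r2 → mem[0xc0]=0xd5, sp=0xc0
prologue: push r3 → mem[0xbf]=0xaf, sp=0xbf
body[0] sub  r4, r4, #32 → r4=0xb5
body[1] add  r4, r3, #2 → r4=0xb1
body[2] sub  r3, r1, #17 → r3=0x5b
body[3] xor  r2, r5, r2 → r2=0x66
body[4] mov  r5, r2 → r5=0x66
body[5] xor  r0, r3, r3 → r0=0x00
body[6] add  r1, r3, r2 → r1=0xc1
epilogue: pop r3=0xaf, sp=0xc0
epilogue: pop r2=0xd5, sp=0xc1
epilogue: pop r1=0x6c, sp=0xc2
r1: callee-saved, written=True
r2: callee-saved, written=True
r3: callee-saved, written=True
r4: caller-saved, written=True

SURVIVE = r1,r2,r3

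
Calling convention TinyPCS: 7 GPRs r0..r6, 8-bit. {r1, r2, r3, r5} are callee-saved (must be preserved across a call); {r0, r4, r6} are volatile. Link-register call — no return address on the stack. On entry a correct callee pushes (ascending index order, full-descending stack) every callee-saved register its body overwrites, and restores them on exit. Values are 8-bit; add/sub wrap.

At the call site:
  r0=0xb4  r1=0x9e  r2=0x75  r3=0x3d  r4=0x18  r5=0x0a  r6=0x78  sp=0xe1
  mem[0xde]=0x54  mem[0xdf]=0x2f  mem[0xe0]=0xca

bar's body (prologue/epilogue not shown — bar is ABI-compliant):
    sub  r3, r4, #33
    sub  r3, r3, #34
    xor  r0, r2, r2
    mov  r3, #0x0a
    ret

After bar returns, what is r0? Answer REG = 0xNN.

prologue: push r3 -> mem[0xe0]=0x3d, sp=0xe0
body[0] sub  r3, r4, #33 -> r3=0xf7
body[1] sub  r3, r3, #34 -> r3=0xd5
body[2] xor  r0, r2, r2 -> r0=0x00
body[3] mov  r3, #0x0a -> r3=0x0a
epilogue: pop r3=0x3d, sp=0xe1
r0 is caller-saved -> body value

REG = 0x00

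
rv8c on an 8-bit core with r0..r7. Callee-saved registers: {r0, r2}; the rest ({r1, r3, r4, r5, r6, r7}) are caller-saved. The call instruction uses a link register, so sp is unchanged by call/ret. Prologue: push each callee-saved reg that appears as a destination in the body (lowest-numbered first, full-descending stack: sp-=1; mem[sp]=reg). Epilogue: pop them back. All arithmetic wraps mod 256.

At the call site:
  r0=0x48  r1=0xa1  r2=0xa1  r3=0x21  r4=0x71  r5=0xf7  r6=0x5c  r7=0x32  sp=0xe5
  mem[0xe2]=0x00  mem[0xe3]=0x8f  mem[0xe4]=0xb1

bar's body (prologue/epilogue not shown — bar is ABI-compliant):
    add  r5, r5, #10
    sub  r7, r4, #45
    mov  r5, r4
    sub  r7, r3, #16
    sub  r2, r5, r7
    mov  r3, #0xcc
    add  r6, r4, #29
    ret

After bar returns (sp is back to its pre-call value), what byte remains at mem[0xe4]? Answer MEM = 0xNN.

MEM = 0xa1

prologue: push r2 -> mem[0xe4]=0xa1, sp=0xe4
body[0] add  r5, r5, #10 -> r5=0x01
body[1] sub  r7, r4, #45 -> r7=0x44
body[2] mov  r5, r4 -> r5=0x71
body[3] sub  r7, r3, #16 -> r7=0x11
body[4] sub  r2, r5, r7 -> r2=0x60
body[5] mov  r3, #0xcc -> r3=0xcc
body[6] add  r6, r4, #29 -> r6=0x8e
epilogue: pop r2=0xa1, sp=0xe5
prologue pushed ['r2'] at ['0xe4']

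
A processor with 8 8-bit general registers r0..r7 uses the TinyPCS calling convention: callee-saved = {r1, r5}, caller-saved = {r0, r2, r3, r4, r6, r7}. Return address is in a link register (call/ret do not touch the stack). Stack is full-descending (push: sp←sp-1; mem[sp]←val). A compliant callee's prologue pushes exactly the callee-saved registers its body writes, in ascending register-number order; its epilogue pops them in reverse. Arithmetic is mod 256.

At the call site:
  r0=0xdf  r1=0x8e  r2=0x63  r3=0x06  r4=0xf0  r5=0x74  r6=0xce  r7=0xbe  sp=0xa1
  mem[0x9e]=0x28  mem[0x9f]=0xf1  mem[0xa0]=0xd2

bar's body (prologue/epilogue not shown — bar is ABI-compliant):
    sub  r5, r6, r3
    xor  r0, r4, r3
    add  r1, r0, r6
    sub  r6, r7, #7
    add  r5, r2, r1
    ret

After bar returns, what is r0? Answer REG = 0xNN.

prologue: push r1 -> mem[0xa0]=0x8e, sp=0xa0
prologue: push r5 -> mem[0x9f]=0x74, sp=0x9f
body[0] sub  r5, r6, r3 -> r5=0xc8
body[1] xor  r0, r4, r3 -> r0=0xf6
body[2] add  r1, r0, r6 -> r1=0xc4
body[3] sub  r6, r7, #7 -> r6=0xb7
body[4] add  r5, r2, r1 -> r5=0x27
epilogue: pop r5=0x74, sp=0xa0
epilogue: pop r1=0x8e, sp=0xa1
r0 is caller-saved -> body value

REG = 0xf6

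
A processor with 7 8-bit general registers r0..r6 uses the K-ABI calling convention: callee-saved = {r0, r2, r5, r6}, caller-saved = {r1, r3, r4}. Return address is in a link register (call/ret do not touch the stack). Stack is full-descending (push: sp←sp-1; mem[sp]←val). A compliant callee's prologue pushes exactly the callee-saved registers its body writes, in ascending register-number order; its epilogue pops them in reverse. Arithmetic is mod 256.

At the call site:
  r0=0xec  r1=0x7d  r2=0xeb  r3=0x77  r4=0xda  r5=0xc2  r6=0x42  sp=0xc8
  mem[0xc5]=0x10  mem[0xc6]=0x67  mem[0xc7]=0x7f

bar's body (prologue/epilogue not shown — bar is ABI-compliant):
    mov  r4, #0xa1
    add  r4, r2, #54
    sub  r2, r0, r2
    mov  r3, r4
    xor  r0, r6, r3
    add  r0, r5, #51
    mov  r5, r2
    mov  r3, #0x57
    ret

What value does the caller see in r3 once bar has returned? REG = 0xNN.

REG = 0x57

prologue: push r0 -> mem[0xc7]=0xec, sp=0xc7
prologue: push r2 -> mem[0xc6]=0xeb, sp=0xc6
prologue: push r5 -> mem[0xc5]=0xc2, sp=0xc5
body[0] mov  r4, #0xa1 -> r4=0xa1
body[1] add  r4, r2, #54 -> r4=0x21
body[2] sub  r2, r0, r2 -> r2=0x01
body[3] mov  r3, r4 -> r3=0x21
body[4] xor  r0, r6, r3 -> r0=0x63
body[5] add  r0, r5, #51 -> r0=0xf5
body[6] mov  r5, r2 -> r5=0x01
body[7] mov  r3, #0x57 -> r3=0x57
epilogue: pop r5=0xc2, sp=0xc6
epilogue: pop r2=0xeb, sp=0xc7
epilogue: pop r0=0xec, sp=0xc8
r3 is caller-saved -> body value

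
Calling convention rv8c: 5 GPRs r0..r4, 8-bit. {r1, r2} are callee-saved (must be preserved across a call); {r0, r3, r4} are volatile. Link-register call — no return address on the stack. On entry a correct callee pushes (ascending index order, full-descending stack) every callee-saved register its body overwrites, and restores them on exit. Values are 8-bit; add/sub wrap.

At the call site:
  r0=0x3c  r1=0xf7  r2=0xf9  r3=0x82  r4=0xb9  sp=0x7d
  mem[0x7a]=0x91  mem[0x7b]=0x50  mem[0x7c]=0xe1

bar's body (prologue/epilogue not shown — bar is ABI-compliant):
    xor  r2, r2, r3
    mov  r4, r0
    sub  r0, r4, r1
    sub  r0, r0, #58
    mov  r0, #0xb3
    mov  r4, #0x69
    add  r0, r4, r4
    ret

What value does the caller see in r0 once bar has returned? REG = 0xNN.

prologue: push r2 -> mem[0x7c]=0xf9, sp=0x7c
body[0] xor  r2, r2, r3 -> r2=0x7b
body[1] mov  r4, r0 -> r4=0x3c
body[2] sub  r0, r4, r1 -> r0=0x45
body[3] sub  r0, r0, #58 -> r0=0x0b
body[4] mov  r0, #0xb3 -> r0=0xb3
body[5] mov  r4, #0x69 -> r4=0x69
body[6] add  r0, r4, r4 -> r0=0xd2
epilogue: pop r2=0xf9, sp=0x7d
r0 is caller-saved -> body value

REG = 0xd2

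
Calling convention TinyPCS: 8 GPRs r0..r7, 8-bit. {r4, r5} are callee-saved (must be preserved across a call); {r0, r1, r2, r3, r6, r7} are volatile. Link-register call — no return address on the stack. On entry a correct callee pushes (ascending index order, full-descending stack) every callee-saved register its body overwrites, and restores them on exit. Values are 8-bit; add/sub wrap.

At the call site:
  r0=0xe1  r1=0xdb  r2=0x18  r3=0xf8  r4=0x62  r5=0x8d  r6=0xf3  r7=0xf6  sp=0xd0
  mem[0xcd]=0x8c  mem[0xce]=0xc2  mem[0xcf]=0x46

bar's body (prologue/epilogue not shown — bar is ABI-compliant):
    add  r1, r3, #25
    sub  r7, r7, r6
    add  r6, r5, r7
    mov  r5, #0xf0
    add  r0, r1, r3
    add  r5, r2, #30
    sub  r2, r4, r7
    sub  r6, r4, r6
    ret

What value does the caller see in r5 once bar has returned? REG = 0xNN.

REG = 0x8d

prologue: push r5 → mem[0xcf]=0x8d, sp=0xcf
body[0] add  r1, r3, #25 → r1=0x11
body[1] sub  r7, r7, r6 → r7=0x03
body[2] add  r6, r5, r7 → r6=0x90
body[3] mov  r5, #0xf0 → r5=0xf0
body[4] add  r0, r1, r3 → r0=0x09
body[5] add  r5, r2, #30 → r5=0x36
body[6] sub  r2, r4, r7 → r2=0x5f
body[7] sub  r6, r4, r6 → r6=0xd2
epilogue: pop r5=0x8d, sp=0xd0
r5 is callee-saved → restored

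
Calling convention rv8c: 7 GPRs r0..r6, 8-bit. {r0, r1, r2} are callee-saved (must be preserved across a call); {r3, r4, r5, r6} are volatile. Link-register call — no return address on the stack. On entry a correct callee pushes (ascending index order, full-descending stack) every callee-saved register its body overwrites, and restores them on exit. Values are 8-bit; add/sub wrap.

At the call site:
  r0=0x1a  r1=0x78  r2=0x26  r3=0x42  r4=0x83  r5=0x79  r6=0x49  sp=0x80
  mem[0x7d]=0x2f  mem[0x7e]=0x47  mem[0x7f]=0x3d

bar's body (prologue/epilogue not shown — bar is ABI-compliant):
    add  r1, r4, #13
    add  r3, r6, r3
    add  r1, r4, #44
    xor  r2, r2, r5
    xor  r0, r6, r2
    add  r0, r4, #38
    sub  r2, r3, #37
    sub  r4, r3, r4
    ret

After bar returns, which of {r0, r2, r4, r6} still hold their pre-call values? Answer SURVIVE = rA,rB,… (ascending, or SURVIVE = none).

SURVIVE = r0,r2,r6

prologue: push r0 → mem[0x7f]=0x1a, sp=0x7f
prologue: push r1 → mem[0x7e]=0x78, sp=0x7e
prologue: push r2 → mem[0x7d]=0x26, sp=0x7d
body[0] add  r1, r4, #13 → r1=0x90
body[1] add  r3, r6, r3 → r3=0x8b
body[2] add  r1, r4, #44 → r1=0xaf
body[3] xor  r2, r2, r5 → r2=0x5f
body[4] xor  r0, r6, r2 → r0=0x16
body[5] add  r0, r4, #38 → r0=0xa9
body[6] sub  r2, r3, #37 → r2=0x66
body[7] sub  r4, r3, r4 → r4=0x08
epilogue: pop r2=0x26, sp=0x7e
epilogue: pop r1=0x78, sp=0x7f
epilogue: pop r0=0x1a, sp=0x80
r0: callee-saved, written=True
r2: callee-saved, written=True
r4: caller-saved, written=True
r6: caller-saved, written=False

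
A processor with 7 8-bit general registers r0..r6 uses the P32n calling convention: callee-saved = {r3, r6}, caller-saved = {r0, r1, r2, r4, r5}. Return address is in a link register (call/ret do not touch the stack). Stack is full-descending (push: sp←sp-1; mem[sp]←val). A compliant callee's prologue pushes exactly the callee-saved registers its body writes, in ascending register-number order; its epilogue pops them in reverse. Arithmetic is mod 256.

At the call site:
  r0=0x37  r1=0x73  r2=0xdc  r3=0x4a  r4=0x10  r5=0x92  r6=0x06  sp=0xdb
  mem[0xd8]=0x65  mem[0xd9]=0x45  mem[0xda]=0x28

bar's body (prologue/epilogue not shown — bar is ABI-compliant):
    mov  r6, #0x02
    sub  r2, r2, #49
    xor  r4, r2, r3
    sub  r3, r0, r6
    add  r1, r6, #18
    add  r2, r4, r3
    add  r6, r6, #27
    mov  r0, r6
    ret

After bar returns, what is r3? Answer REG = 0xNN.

REG = 0x4a

prologue: push r3 → mem[0xda]=0x4a, sp=0xda
prologue: push r6 → mem[0xd9]=0x06, sp=0xd9
body[0] mov  r6, #0x02 → r6=0x02
body[1] sub  r2, r2, #49 → r2=0xab
body[2] xor  r4, r2, r3 → r4=0xe1
body[3] sub  r3, r0, r6 → r3=0x35
body[4] add  r1, r6, #18 → r1=0x14
body[5] add  r2, r4, r3 → r2=0x16
body[6] add  r6, r6, #27 → r6=0x1d
body[7] mov  r0, r6 → r0=0x1d
epilogue: pop r6=0x06, sp=0xda
epilogue: pop r3=0x4a, sp=0xdb
r3 is callee-saved → restored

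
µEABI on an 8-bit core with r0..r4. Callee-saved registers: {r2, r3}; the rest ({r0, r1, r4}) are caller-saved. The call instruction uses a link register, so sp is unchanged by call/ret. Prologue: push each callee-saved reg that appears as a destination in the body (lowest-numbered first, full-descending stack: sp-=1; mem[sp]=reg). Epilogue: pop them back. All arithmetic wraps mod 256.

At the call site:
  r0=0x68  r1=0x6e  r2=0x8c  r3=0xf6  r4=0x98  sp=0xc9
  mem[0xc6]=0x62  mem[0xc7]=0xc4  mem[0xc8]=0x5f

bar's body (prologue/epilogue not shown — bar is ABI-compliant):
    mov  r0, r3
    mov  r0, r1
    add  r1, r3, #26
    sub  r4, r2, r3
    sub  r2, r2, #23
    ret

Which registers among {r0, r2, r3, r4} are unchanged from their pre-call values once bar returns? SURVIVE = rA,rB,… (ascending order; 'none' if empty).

SURVIVE = r2,r3

prologue: push r2 → mem[0xc8]=0x8c, sp=0xc8
body[0] mov  r0, r3 → r0=0xf6
body[1] mov  r0, r1 → r0=0x6e
body[2] add  r1, r3, #26 → r1=0x10
body[3] sub  r4, r2, r3 → r4=0x96
body[4] sub  r2, r2, #23 → r2=0x75
epilogue: pop r2=0x8c, sp=0xc9
r0: caller-saved, written=True
r2: callee-saved, written=True
r3: callee-saved, written=False
r4: caller-saved, written=True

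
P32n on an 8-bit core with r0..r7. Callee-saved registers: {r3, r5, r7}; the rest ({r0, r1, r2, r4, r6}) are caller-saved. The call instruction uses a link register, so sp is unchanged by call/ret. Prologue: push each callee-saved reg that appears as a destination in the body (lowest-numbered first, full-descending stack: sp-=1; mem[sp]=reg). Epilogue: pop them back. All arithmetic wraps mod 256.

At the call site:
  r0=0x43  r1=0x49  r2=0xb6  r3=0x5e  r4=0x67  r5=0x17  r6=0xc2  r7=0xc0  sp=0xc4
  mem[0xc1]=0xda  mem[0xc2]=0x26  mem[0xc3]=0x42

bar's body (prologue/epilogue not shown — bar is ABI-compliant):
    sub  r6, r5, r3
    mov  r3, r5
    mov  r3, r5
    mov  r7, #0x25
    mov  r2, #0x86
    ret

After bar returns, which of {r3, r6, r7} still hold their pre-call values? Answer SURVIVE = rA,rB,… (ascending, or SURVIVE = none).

prologue: push r3 → mem[0xc3]=0x5e, sp=0xc3
prologue: push r7 → mem[0xc2]=0xc0, sp=0xc2
body[0] sub  r6, r5, r3 → r6=0xb9
body[1] mov  r3, r5 → r3=0x17
body[2] mov  r3, r5 → r3=0x17
body[3] mov  r7, #0x25 → r7=0x25
body[4] mov  r2, #0x86 → r2=0x86
epilogue: pop r7=0xc0, sp=0xc3
epilogue: pop r3=0x5e, sp=0xc4
r3: callee-saved, written=True
r6: caller-saved, written=True
r7: callee-saved, written=True

SURVIVE = r3,r7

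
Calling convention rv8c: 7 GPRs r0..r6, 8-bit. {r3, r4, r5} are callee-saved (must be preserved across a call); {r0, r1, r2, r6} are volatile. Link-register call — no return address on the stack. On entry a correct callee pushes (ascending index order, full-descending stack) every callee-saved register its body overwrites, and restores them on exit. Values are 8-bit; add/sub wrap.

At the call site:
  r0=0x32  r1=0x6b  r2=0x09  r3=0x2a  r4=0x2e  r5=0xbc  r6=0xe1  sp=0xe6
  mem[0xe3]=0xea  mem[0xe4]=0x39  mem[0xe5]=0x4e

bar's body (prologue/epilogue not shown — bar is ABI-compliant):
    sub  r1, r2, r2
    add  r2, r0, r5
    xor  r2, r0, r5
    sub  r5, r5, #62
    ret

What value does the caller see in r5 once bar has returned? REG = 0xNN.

prologue: push r5 → mem[0xe5]=0xbc, sp=0xe5
body[0] sub  r1, r2, r2 → r1=0x00
body[1] add  r2, r0, r5 → r2=0xee
body[2] xor  r2, r0, r5 → r2=0x8e
body[3] sub  r5, r5, #62 → r5=0x7e
epilogue: pop r5=0xbc, sp=0xe6
r5 is callee-saved → restored

REG = 0xbc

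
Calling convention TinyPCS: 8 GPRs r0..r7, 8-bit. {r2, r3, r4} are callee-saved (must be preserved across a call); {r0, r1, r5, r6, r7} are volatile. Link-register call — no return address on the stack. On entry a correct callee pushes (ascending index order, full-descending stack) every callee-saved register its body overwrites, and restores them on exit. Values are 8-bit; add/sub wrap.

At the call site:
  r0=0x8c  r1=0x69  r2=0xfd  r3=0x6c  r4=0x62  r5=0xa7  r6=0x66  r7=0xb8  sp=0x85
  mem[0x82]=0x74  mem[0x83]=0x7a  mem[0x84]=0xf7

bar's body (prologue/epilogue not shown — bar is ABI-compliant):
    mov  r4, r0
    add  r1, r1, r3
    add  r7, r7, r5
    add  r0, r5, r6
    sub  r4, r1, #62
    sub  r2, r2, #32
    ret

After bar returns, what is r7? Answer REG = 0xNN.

prologue: push r2 → mem[0x84]=0xfd, sp=0x84
prologue: push r4 → mem[0x83]=0x62, sp=0x83
body[0] mov  r4, r0 → r4=0x8c
body[1] add  r1, r1, r3 → r1=0xd5
body[2] add  r7, r7, r5 → r7=0x5f
body[3] add  r0, r5, r6 → r0=0x0d
body[4] sub  r4, r1, #62 → r4=0x97
body[5] sub  r2, r2, #32 → r2=0xdd
epilogue: pop r4=0x62, sp=0x84
epilogue: pop r2=0xfd, sp=0x85
r7 is caller-saved → body value

REG = 0x5f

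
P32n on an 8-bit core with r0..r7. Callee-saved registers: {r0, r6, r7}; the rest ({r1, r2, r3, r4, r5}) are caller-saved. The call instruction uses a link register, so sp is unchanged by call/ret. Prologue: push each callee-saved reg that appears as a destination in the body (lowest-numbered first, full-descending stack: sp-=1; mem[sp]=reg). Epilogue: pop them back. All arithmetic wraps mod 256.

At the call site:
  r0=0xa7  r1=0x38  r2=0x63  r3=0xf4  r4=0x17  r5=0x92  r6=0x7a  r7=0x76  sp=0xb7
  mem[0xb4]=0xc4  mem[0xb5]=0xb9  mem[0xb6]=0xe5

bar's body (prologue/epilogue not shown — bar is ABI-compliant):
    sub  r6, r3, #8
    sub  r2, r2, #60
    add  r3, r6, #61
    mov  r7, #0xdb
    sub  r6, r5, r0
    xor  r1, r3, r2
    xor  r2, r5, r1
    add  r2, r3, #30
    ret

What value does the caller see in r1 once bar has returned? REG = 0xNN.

REG = 0x0e

prologue: push r6 → mem[0xb6]=0x7a, sp=0xb6
prologue: push r7 → mem[0xb5]=0x76, sp=0xb5
body[0] sub  r6, r3, #8 → r6=0xec
body[1] sub  r2, r2, #60 → r2=0x27
body[2] add  r3, r6, #61 → r3=0x29
body[3] mov  r7, #0xdb → r7=0xdb
body[4] sub  r6, r5, r0 → r6=0xeb
body[5] xor  r1, r3, r2 → r1=0x0e
body[6] xor  r2, r5, r1 → r2=0x9c
body[7] add  r2, r3, #30 → r2=0x47
epilogue: pop r7=0x76, sp=0xb6
epilogue: pop r6=0x7a, sp=0xb7
r1 is caller-saved → body value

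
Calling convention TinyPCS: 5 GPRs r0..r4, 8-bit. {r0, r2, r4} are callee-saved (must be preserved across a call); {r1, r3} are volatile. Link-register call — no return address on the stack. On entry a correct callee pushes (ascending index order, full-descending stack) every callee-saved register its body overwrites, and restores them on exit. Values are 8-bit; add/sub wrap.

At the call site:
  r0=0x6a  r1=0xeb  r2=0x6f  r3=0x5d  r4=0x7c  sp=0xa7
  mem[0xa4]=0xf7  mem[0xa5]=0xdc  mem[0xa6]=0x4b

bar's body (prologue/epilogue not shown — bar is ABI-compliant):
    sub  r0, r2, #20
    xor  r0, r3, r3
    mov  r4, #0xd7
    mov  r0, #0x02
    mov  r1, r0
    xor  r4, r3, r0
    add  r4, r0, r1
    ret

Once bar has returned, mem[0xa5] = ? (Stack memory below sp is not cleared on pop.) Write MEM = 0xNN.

MEM = 0x7c

prologue: push r0 -> mem[0xa6]=0x6a, sp=0xa6
prologue: push r4 -> mem[0xa5]=0x7c, sp=0xa5
body[0] sub  r0, r2, #20 -> r0=0x5b
body[1] xor  r0, r3, r3 -> r0=0x00
body[2] mov  r4, #0xd7 -> r4=0xd7
body[3] mov  r0, #0x02 -> r0=0x02
body[4] mov  r1, r0 -> r1=0x02
body[5] xor  r4, r3, r0 -> r4=0x5f
body[6] add  r4, r0, r1 -> r4=0x04
epilogue: pop r4=0x7c, sp=0xa6
epilogue: pop r0=0x6a, sp=0xa7
prologue pushed ['r0', 'r4'] at ['0xa6', '0xa5']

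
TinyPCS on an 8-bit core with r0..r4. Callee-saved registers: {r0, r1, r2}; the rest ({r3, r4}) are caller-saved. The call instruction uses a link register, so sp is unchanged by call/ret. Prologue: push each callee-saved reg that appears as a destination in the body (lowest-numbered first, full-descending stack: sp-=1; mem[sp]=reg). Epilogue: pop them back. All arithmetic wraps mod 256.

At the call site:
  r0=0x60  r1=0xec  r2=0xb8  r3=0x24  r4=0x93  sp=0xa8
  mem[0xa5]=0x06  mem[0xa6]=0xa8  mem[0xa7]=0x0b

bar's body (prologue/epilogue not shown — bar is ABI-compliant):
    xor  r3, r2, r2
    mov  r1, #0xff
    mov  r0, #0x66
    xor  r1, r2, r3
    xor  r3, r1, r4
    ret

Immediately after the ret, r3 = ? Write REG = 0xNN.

prologue: push r0 → mem[0xa7]=0x60, sp=0xa7
prologue: push r1 → mem[0xa6]=0xec, sp=0xa6
body[0] xor  r3, r2, r2 → r3=0x00
body[1] mov  r1, #0xff → r1=0xff
body[2] mov  r0, #0x66 → r0=0x66
body[3] xor  r1, r2, r3 → r1=0xb8
body[4] xor  r3, r1, r4 → r3=0x2b
epilogue: pop r1=0xec, sp=0xa7
epilogue: pop r0=0x60, sp=0xa8
r3 is caller-saved → body value

REG = 0x2b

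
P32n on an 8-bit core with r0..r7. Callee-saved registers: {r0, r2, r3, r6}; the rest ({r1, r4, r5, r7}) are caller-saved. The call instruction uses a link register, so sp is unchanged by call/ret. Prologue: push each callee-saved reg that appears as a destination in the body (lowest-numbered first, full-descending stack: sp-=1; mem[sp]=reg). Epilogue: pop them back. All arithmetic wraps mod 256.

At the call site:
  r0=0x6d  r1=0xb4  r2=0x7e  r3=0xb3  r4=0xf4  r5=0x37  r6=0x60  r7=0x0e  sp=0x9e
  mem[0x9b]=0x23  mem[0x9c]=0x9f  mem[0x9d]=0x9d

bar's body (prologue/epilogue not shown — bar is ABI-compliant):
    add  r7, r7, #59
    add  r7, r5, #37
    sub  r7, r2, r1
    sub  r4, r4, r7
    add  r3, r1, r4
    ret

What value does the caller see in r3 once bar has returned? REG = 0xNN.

prologue: push r3 -> mem[0x9d]=0xb3, sp=0x9d
body[0] add  r7, r7, #59 -> r7=0x49
body[1] add  r7, r5, #37 -> r7=0x5c
body[2] sub  r7, r2, r1 -> r7=0xca
body[3] sub  r4, r4, r7 -> r4=0x2a
body[4] add  r3, r1, r4 -> r3=0xde
epilogue: pop r3=0xb3, sp=0x9e
r3 is callee-saved -> restored

REG = 0xb3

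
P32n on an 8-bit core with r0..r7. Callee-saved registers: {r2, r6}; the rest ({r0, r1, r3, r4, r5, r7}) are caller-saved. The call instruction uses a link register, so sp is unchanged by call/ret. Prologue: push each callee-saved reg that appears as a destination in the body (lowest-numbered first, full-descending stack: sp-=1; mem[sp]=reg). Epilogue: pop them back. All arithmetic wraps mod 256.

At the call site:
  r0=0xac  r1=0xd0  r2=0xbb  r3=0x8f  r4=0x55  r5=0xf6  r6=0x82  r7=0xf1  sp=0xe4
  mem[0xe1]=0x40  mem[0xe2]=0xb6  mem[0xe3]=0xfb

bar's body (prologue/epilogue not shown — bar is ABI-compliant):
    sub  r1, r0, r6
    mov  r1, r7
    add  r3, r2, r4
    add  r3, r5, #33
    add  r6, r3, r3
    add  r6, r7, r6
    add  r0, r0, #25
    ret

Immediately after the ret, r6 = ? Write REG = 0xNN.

prologue: push r6 -> mem[0xe3]=0x82, sp=0xe3
body[0] sub  r1, r0, r6 -> r1=0x2a
body[1] mov  r1, r7 -> r1=0xf1
body[2] add  r3, r2, r4 -> r3=0x10
body[3] add  r3, r5, #33 -> r3=0x17
body[4] add  r6, r3, r3 -> r6=0x2e
body[5] add  r6, r7, r6 -> r6=0x1f
body[6] add  r0, r0, #25 -> r0=0xc5
epilogue: pop r6=0x82, sp=0xe4
r6 is callee-saved -> restored

REG = 0x82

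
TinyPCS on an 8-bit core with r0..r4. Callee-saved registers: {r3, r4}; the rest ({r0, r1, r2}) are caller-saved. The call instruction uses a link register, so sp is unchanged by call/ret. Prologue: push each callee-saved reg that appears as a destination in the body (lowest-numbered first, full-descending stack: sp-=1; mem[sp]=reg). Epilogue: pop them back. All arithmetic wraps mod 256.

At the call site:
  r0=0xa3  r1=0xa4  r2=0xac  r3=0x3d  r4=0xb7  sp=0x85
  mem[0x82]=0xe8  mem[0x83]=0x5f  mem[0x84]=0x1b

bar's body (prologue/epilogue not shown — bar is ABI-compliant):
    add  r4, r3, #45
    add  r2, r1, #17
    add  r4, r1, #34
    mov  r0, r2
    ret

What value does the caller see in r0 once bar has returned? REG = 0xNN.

prologue: push r4 -> mem[0x84]=0xb7, sp=0x84
body[0] add  r4, r3, #45 -> r4=0x6a
body[1] add  r2, r1, #17 -> r2=0xb5
body[2] add  r4, r1, #34 -> r4=0xc6
body[3] mov  r0, r2 -> r0=0xb5
epilogue: pop r4=0xb7, sp=0x85
r0 is caller-saved -> body value

REG = 0xb5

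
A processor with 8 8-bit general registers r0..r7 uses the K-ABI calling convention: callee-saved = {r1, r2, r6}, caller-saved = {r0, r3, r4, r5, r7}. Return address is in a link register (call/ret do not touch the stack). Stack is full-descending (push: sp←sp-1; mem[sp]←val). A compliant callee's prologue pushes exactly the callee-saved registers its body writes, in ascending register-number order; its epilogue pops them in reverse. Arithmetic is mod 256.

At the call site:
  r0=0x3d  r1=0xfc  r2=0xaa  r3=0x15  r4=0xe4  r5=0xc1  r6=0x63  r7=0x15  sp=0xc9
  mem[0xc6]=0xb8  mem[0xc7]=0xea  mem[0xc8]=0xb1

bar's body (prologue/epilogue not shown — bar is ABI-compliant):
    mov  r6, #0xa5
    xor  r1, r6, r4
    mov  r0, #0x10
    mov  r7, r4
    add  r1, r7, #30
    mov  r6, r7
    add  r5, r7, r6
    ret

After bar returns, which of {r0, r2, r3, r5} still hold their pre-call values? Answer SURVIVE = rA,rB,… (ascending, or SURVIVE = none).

prologue: push r1 -> mem[0xc8]=0xfc, sp=0xc8
prologue: push r6 -> mem[0xc7]=0x63, sp=0xc7
body[0] mov  r6, #0xa5 -> r6=0xa5
body[1] xor  r1, r6, r4 -> r1=0x41
body[2] mov  r0, #0x10 -> r0=0x10
body[3] mov  r7, r4 -> r7=0xe4
body[4] add  r1, r7, #30 -> r1=0x02
body[5] mov  r6, r7 -> r6=0xe4
body[6] add  r5, r7, r6 -> r5=0xc8
epilogue: pop r6=0x63, sp=0xc8
epilogue: pop r1=0xfc, sp=0xc9
r0: caller-saved, written=True
r2: callee-saved, written=False
r3: caller-saved, written=False
r5: caller-saved, written=True

SURVIVE = r2,r3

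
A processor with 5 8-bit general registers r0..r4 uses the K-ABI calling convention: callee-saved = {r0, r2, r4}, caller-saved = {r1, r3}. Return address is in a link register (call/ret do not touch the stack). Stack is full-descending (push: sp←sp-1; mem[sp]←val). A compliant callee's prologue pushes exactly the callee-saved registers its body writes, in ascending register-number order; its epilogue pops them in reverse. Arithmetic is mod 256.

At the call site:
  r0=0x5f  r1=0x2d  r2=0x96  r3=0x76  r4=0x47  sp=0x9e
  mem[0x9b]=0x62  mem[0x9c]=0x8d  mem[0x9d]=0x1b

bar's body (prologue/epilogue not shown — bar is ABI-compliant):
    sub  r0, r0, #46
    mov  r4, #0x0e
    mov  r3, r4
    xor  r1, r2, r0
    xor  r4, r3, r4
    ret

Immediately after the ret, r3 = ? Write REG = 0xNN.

REG = 0x0e

prologue: push r0 -> mem[0x9d]=0x5f, sp=0x9d
prologue: push r4 -> mem[0x9c]=0x47, sp=0x9c
body[0] sub  r0, r0, #46 -> r0=0x31
body[1] mov  r4, #0x0e -> r4=0x0e
body[2] mov  r3, r4 -> r3=0x0e
body[3] xor  r1, r2, r0 -> r1=0xa7
body[4] xor  r4, r3, r4 -> r4=0x00
epilogue: pop r4=0x47, sp=0x9d
epilogue: pop r0=0x5f, sp=0x9e
r3 is caller-saved -> body value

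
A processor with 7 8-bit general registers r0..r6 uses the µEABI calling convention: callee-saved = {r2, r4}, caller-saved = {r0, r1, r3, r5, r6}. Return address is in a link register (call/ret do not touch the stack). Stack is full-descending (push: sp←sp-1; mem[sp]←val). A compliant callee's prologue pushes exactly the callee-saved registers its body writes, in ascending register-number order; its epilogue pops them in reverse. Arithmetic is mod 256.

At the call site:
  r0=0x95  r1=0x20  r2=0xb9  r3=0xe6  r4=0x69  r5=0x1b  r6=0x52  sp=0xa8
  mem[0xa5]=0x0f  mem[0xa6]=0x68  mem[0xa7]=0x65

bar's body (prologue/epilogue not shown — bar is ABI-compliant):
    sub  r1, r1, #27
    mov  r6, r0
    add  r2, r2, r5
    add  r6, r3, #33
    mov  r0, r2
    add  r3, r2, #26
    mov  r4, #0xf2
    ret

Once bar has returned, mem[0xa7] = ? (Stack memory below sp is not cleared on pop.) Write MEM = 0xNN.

prologue: push r2 -> mem[0xa7]=0xb9, sp=0xa7
prologue: push r4 -> mem[0xa6]=0x69, sp=0xa6
body[0] sub  r1, r1, #27 -> r1=0x05
body[1] mov  r6, r0 -> r6=0x95
body[2] add  r2, r2, r5 -> r2=0xd4
body[3] add  r6, r3, #33 -> r6=0x07
body[4] mov  r0, r2 -> r0=0xd4
body[5] add  r3, r2, #26 -> r3=0xee
body[6] mov  r4, #0xf2 -> r4=0xf2
epilogue: pop r4=0x69, sp=0xa7
epilogue: pop r2=0xb9, sp=0xa8
prologue pushed ['r2', 'r4'] at ['0xa7', '0xa6']

MEM = 0xb9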